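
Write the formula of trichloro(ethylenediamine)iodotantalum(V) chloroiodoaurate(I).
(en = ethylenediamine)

Cation [Ta…]: ligand charges -4, Ta(V) ⇒ ion charge 1+.
Anion [Au…]: ligand charges -2, Au(I) ⇒ ion charge 1−.
One 1+ cation balances one 1− anion.

[TaCl3(en)I][AuClI]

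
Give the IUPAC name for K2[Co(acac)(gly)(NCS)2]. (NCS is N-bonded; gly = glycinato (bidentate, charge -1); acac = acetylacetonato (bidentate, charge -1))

The 2 potassium counter-ions carry a total charge of +2, so each complex ion is 2−.
Ligand charges: 2×isothiocyanato (-1 each), 1×glycinato (-1 each), 1×acetylacetonato (-1 each); total -4. So Co + (-4) = 2−, giving Co = +2.
The complex ion is anionic, so cobalt takes the -ate form cobaltate(II).

potassium (acetylacetonato)(glycinato)diisothiocyanatocobaltate(II)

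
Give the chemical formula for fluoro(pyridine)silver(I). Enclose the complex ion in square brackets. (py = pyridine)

[AgF(py)]

Ligands: 1 fluoro (F, -1), 1 pyridine (py, neutral). Ligand charge sum = -1.
With Ag in oxidation state +1, the complex ion is [Ag...].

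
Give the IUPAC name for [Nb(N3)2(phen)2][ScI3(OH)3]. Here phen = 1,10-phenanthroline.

diazidobis(1,10-phenanthroline)niobium(V) trihydroxotriiodoscandate(III)

Scandium is always +3 in its complexes; the anion's ligand charges sum to -6, so the complex anion is 3−.
A 1:1 salt means the cation carries the equal and opposite charge, 3+.
Cation: ligand charges sum to -2; for the ion to be 3+, Nb = +5.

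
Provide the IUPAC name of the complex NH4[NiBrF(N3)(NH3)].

ammonium ammineazidobromofluoronickelate(II)

The 1 ammonium counter-ion carries a total charge of +1, so each complex ion is 1−.
Ligand charges: 1×bromo (-1 each), 1×ammine (neutral), 1×azido (-1 each), 1×fluoro (-1 each); total -3. So Ni + (-3) = 1−, giving Ni = +2.
Ligands are named alphabetically: ammine before azido before bromo before fluoro.
The complex ion is anionic, so nickel takes the -ate form nickelate(II).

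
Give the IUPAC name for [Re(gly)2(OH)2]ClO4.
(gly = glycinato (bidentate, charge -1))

The 1 perchlorate counter-ion carries a total charge of -1, so each complex ion is 1+.
Ligand charges: 2×hydroxo (-1 each), 2×glycinato (-1 each); total -4. So Re + (-4) = 1+, giving Re = +5.
Ligands are named alphabetically: glycinato before hydroxo.

bis(glycinato)dihydroxorhenium(V) perchlorate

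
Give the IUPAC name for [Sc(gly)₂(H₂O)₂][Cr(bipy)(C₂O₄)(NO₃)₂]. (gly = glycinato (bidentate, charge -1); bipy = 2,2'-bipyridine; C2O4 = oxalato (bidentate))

diaquabis(glycinato)scandium(III) (2,2'-bipyridine)dinitratooxalatochromate(III)

Both ions are complex: the cation is named first with the plain metal name, the anion second with the -ate form; each ion's ligands are alphabetised independently.
Scandium is always +3 in its complexes; the cation's ligand charges sum to -2, so the complex cation is 1+.
A 1:1 salt means the anion carries the equal and opposite charge, 1−.
Anion: ligand charges sum to -4; for the ion to be 1−, Cr = +3.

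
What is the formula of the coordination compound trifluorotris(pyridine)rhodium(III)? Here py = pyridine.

Ligands: 3 fluoro (F, -1), 3 pyridine (py, neutral). Ligand charge sum = -3.
With Rh in oxidation state +3, the complex ion is [Rh...].

[RhF3(py)3]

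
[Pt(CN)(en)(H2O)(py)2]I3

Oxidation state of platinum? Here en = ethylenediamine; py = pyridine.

3 iodide outside the brackets (-1 each) → the complex ion is 3+.
Ligand charges: 1×en neutral; 2×py neutral; 1×H2O neutral; 1×CN = -1; sum -1.
Pt + (-1) = 3+ ⇒ Pt is +4.

+4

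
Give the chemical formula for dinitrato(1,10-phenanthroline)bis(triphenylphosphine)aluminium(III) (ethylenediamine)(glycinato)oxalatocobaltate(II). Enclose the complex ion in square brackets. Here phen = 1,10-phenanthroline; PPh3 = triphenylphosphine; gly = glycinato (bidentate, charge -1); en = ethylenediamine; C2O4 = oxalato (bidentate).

[Al(NO3)2(phen)(PPh3)2][Co(C2O4)(en)(gly)]

Cation [Al…]: ligand charges -2, Al(III) ⇒ ion charge 1+.
Anion [Co…]: ligand charges -3, Co(II) ⇒ ion charge 1−.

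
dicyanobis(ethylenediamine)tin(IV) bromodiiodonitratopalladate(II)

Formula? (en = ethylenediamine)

[Sn(CN)2(en)2][PdBrI2(NO3)]

Cation [Sn…]: ligand charges -2, Sn(IV) ⇒ ion charge 2+.
Anion [Pd…]: ligand charges -4, Pd(II) ⇒ ion charge 2−.
One 2+ cation balances one 2− anion.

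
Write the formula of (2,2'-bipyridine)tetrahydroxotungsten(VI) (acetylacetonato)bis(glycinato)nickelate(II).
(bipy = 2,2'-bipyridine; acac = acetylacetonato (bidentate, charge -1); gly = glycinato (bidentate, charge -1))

[W(bipy)(OH)4][Ni(acac)(gly)2]2

Cation [W…]: ligand charges -4, W(VI) ⇒ ion charge 2+.
Anion [Ni…]: ligand charges -3, Ni(II) ⇒ ion charge 1−.
One 2+ cation requires 2 of the 1− anion.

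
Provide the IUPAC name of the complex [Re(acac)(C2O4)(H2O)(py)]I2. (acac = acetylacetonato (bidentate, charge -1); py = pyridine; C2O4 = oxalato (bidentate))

The 2 iodide counter-ions carry a total charge of -2, so each complex ion is 2+.
Ligand charges: 1×aqua (neutral), 1×acetylacetonato (-1 each), 1×pyridine (neutral), 1×oxalato (-2 each); total -3. So Re + (-3) = 2+, giving Re = +5.
Ligands are named alphabetically: acetylacetonato before aqua before oxalato before pyridine.

(acetylacetonato)aquaoxalato(pyridine)rhenium(V) iodide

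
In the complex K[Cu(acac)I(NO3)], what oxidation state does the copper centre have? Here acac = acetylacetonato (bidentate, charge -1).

+2

1 potassium outside the brackets (+1 each) → the complex ion is 1−.
Ligand charges: 1×I = -1; 1×NO3 = -1; 1×acac = -1; sum -3.
Cu + (-3) = 1− ⇒ Cu is +2.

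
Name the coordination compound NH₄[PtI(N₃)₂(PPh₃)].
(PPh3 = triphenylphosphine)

ammonium diazidoiodo(triphenylphosphine)platinate(II)

The 1 ammonium counter-ion carries a total charge of +1, so each complex ion is 1−.
Ligand charges: 1×iodo (-1 each), 1×triphenylphosphine (neutral), 2×azido (-1 each); total -3. So Pt + (-3) = 1−, giving Pt = +2.
The complex ion is anionic, so platinum takes the -ate form platinate(II).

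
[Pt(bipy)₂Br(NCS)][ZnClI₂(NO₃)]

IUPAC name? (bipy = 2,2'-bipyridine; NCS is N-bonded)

Both ions are complex: the cation is named first with the plain metal name, the anion second with the -ate form; each ion's ligands are alphabetised independently.
Zinc is always +2 in its complexes; the anion's ligand charges sum to -4, so the complex anion is 2−.
A 1:1 salt means the cation carries the equal and opposite charge, 2+.
Cation: ligand charges sum to -2; for the ion to be 2+, Pt = +4.

bis(2,2'-bipyridine)bromoisothiocyanatoplatinum(IV) chlorodiiodonitratozincate(II)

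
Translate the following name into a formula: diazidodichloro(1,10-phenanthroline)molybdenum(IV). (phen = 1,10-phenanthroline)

[MoCl2(N3)2(phen)]

Ligands: 1 1,10-phenanthroline (phen, neutral), 2 chloro (Cl, -1), 2 azido (N3, -1). Ligand charge sum = -4.
With Mo in oxidation state +4, the complex ion is [Mo...].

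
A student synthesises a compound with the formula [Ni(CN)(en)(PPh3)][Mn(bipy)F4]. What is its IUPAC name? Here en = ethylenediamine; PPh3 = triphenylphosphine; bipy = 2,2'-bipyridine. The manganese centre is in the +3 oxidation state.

cyano(ethylenediamine)(triphenylphosphine)nickel(II) (2,2'-bipyridine)tetrafluoromanganate(III)

Both ions are complex: the cation is named first with the plain metal name, the anion second with the -ate form; each ion's ligands are alphabetised independently.
Mn is given as +3; the anion's ligand charges sum to -4, so the complex anion is 1−.
A 1:1 salt means the cation carries the equal and opposite charge, 1+.
Cation: ligand charges sum to -1; for the ion to be 1+, Ni = +2.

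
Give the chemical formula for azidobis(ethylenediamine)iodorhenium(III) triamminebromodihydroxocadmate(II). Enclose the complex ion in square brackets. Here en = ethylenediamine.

[Re(en)2I(N3)][CdBr(NH3)3(OH)2]

Cation [Re…]: ligand charges -2, Re(III) ⇒ ion charge 1+.
Anion [Cd…]: ligand charges -3, Cd(II) ⇒ ion charge 1−.
One 1+ cation balances one 1− anion.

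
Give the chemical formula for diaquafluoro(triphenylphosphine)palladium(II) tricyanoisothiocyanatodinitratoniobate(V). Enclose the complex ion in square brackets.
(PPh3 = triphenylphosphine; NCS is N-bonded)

Cation [Pd…]: ligand charges -1, Pd(II) ⇒ ion charge 1+.
Anion [Nb…]: ligand charges -6, Nb(V) ⇒ ion charge 1−.
One 1+ cation balances one 1− anion.

[PdF(H2O)2(PPh3)][Nb(CN)3(NCS)(NO3)2]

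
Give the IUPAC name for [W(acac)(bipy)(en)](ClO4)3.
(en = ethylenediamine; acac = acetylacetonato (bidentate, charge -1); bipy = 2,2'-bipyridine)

The 3 perchlorate counter-ions carry a total charge of -3, so each complex ion is 3+.
Ligand charges: 1×ethylenediamine (neutral), 1×acetylacetonato (-1 each), 1×2,2'-bipyridine (neutral); total -1. So W + (-1) = 3+, giving W = +4.
Ligands are named alphabetically: acetylacetonato before bipyridine before ethylenediamine.

(acetylacetonato)(2,2'-bipyridine)(ethylenediamine)tungsten(IV) perchlorate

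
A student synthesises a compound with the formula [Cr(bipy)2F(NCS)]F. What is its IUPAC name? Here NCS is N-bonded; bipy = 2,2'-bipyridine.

bis(2,2'-bipyridine)fluoroisothiocyanatochromium(III) fluoride

The 1 fluoride counter-ion carries a total charge of -1, so each complex ion is 1+.
Ligand charges: 1×isothiocyanato (-1 each), 2×2,2'-bipyridine (neutral), 1×fluoro (-1 each); total -2. So Cr + (-2) = 1+, giving Cr = +3.
Ligands are named alphabetically: bipyridine before fluoro before isothiocyanato.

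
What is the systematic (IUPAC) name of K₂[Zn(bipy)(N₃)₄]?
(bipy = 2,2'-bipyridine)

potassium tetraazido(2,2'-bipyridine)zincate(II)

The 2 potassium counter-ions carry a total charge of +2, so each complex ion is 2−.
Ligand charges: 4×azido (-1 each), 1×2,2'-bipyridine (neutral); total -4. So Zn + (-4) = 2−, giving Zn = +2.
The complex ion is anionic, so zinc takes the -ate form zincate(II).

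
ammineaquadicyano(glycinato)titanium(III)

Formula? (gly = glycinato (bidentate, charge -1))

Ligands: 1 ammine (NH3, neutral), 1 aqua (H2O, neutral), 1 glycinato (gly, -1), 2 cyano (CN, -1). Ligand charge sum = -3.
With Ti in oxidation state +3, the complex ion is [Ti...].

[Ti(CN)2(gly)(H2O)(NH3)]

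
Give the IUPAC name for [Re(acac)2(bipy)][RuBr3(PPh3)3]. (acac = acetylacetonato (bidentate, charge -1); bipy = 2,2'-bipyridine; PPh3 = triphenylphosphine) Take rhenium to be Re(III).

bis(acetylacetonato)(2,2'-bipyridine)rhenium(III) tribromotris(triphenylphosphine)ruthenate(II)

Both ions are complex: the cation is named first with the plain metal name, the anion second with the -ate form; each ion's ligands are alphabetised independently.
Re is given as +3; the cation's ligand charges sum to -2, so the complex cation is 1+.
A 1:1 salt means the anion carries the equal and opposite charge, 1−.
Anion: ligand charges sum to -3; for the ion to be 1−, Ru = +2.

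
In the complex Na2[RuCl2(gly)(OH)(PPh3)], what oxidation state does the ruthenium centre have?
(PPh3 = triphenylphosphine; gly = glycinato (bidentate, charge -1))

+2

2 sodium outside the brackets (+1 each) → the complex ion is 2−.
Ligand charges: 1×PPh3 neutral; 1×gly = -1; 2×Cl = -2; 1×OH = -1; sum -4.
Ru + (-4) = 2− ⇒ Ru is +2.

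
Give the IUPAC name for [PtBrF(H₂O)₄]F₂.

tetraaquabromofluoroplatinum(IV) fluoride

The 2 fluoride counter-ions carry a total charge of -2, so each complex ion is 2+.
Ligand charges: 1×fluoro (-1 each), 4×aqua (neutral), 1×bromo (-1 each); total -2. So Pt + (-2) = 2+, giving Pt = +4.
Ligands are named alphabetically: aqua before bromo before fluoro.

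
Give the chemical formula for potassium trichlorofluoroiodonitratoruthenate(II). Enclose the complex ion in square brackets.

Ligands: 3 chloro (Cl, -1), 1 fluoro (F, -1), 1 iodo (I, -1), 1 nitrato (NO3, -1). Ligand charge sum = -6.
With Ru in oxidation state +2, the complex ion is [Ru...]^4−.
Charge balance with potassium (+1) requires 1 complex ion per 4 potassium.

K4[RuCl3FI(NO3)]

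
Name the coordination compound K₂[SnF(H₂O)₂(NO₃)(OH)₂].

potassium diaquafluorodihydroxonitratostannate(II)

The 2 potassium counter-ions carry a total charge of +2, so each complex ion is 2−.
Ligand charges: 1×nitrato (-1 each), 2×aqua (neutral), 1×fluoro (-1 each), 2×hydroxo (-1 each); total -4. So Sn + (-4) = 2−, giving Sn = +2.
Ligands are named alphabetically: aqua before fluoro before hydroxo before nitrato.
The complex ion is anionic, so tin takes the -ate form stannate(II).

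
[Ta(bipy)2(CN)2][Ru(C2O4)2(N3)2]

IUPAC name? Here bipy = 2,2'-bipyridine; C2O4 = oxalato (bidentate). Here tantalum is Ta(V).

Both ions are complex: the cation is named first with the plain metal name, the anion second with the -ate form; each ion's ligands are alphabetised independently.
Ta is given as +5; the cation's ligand charges sum to -2, so the complex cation is 3+.
A 1:1 salt means the anion carries the equal and opposite charge, 3−.
Anion: ligand charges sum to -6; for the ion to be 3−, Ru = +3.

bis(2,2'-bipyridine)dicyanotantalum(V) diazidodioxalatoruthenate(III)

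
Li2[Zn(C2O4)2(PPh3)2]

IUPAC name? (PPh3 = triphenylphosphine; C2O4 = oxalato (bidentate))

The 2 lithium counter-ions carry a total charge of +2, so each complex ion is 2−.
Ligand charges: 2×triphenylphosphine (neutral), 2×oxalato (-2 each); total -4. So Zn + (-4) = 2−, giving Zn = +2.
The complex ion is anionic, so zinc takes the -ate form zincate(II).

lithium dioxalatobis(triphenylphosphine)zincate(II)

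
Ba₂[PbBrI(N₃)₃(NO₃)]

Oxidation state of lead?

2 barium outside the brackets (+2 each) → the complex ion is 4−.
Ligand charges: 3×N3 = -3; 1×Br = -1; 1×I = -1; 1×NO3 = -1; sum -6.
Pb + (-6) = 4− ⇒ Pb is +2.

+2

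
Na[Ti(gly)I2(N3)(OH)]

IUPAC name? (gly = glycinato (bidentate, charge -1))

The 1 sodium counter-ion carries a total charge of +1, so each complex ion is 1−.
Ligand charges: 1×azido (-1 each), 1×glycinato (-1 each), 1×hydroxo (-1 each), 2×iodo (-1 each); total -5. So Ti + (-5) = 1−, giving Ti = +4.
Ligands are named alphabetically: azido before glycinato before hydroxo before iodo.
The complex ion is anionic, so titanium takes the -ate form titanate(IV).

sodium azido(glycinato)hydroxodiiodotitanate(IV)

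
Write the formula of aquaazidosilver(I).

Ligands: 1 azido (N3, -1), 1 aqua (H2O, neutral). Ligand charge sum = -1.
With Ag in oxidation state +1, the complex ion is [Ag...].

[Ag(H2O)(N3)]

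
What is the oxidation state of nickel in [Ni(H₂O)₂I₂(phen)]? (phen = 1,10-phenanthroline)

No counter-ion: the bracketed complex is neutral.
Ligand charges: 2×H2O neutral; 2×I = -2; 1×phen neutral; sum -2.
Ni + (-2) = 0 ⇒ Ni is +2.

+2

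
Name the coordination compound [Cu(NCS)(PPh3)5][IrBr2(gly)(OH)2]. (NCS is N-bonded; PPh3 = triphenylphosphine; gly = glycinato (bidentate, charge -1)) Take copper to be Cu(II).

Both ions are complex: the cation is named first with the plain metal name, the anion second with the -ate form; each ion's ligands are alphabetised independently.
Cu is given as +2; the cation's ligand charges sum to -1, so the complex cation is 1+.
A 1:1 salt means the anion carries the equal and opposite charge, 1−.
Anion: ligand charges sum to -5; for the ion to be 1−, Ir = +4.

isothiocyanatopentakis(triphenylphosphine)copper(II) dibromo(glycinato)dihydroxoiridate(IV)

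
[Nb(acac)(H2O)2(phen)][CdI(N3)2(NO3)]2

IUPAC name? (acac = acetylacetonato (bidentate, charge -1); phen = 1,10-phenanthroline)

Cadmium is always +2 in its complexes; the anion's ligand charges sum to -4, so the complex anion is 2−.
With 2 anions per cation, the cation must be 2×2 = 4+.
Cation: ligand charges sum to -1; for the ion to be 4+, Nb = +5.

(acetylacetonato)diaqua(1,10-phenanthroline)niobium(V) diazidoiodonitratocadmate(II)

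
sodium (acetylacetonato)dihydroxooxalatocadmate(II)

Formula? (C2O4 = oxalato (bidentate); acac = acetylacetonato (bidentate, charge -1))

Na3[Cd(acac)(C2O4)(OH)2]

Ligands: 1 oxalato (C2O4, -2), 2 hydroxo (OH, -1), 1 acetylacetonato (acac, -1). Ligand charge sum = -5.
Charge balance with sodium (+1) requires 1 complex ion per 3 sodium.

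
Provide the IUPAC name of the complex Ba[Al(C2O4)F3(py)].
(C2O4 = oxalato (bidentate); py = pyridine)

The 1 barium counter-ion carries a total charge of +2, so each complex ion is 2−.
Ligand charges: 3×fluoro (-1 each), 1×oxalato (-2 each), 1×pyridine (neutral); total -5. So Al + (-5) = 2−, giving Al = +3.
The complex ion is anionic, so aluminium takes the -ate form aluminate(III).

barium trifluorooxalato(pyridine)aluminate(III)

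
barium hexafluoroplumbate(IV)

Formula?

Ba[PbF6]

Ligands: 6 fluoro (F, -1). Ligand charge sum = -6.
With Pb in oxidation state +4, the complex ion is [Pb...]^2−.
Charge balance with barium (+2) requires 1 complex ion per 1 barium.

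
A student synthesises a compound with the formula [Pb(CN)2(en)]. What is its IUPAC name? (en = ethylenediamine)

There is no counter-ion, so the complex is neutral overall.
Ligand charges: 1×ethylenediamine (neutral), 2×cyano (-1 each); total -2. So Pb + (-2) = 0, giving Pb = +2.
Ligands are named alphabetically: cyano before ethylenediamine.

dicyano(ethylenediamine)lead(II)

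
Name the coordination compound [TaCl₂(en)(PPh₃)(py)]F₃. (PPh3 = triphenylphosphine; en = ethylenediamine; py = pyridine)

dichloro(ethylenediamine)(pyridine)(triphenylphosphine)tantalum(V) fluoride

The 3 fluoride counter-ions carry a total charge of -3, so each complex ion is 3+.
Ligand charges: 1×triphenylphosphine (neutral), 2×chloro (-1 each), 1×ethylenediamine (neutral), 1×pyridine (neutral); total -2. So Ta + (-2) = 3+, giving Ta = +5.
Ligands are named alphabetically: chloro before ethylenediamine before pyridine before triphenylphosphine.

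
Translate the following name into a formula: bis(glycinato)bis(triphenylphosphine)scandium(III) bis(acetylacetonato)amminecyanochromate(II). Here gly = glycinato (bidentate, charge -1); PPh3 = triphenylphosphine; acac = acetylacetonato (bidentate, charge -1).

Cation [Sc…]: ligand charges -2, Sc(III) ⇒ ion charge 1+.
Anion [Cr…]: ligand charges -3, Cr(II) ⇒ ion charge 1−.
One 1+ cation balances one 1− anion.

[Sc(gly)2(PPh3)2][Cr(acac)2(CN)(NH3)]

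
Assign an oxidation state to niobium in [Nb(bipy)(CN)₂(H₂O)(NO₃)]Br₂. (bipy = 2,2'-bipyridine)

2 bromide outside the brackets (-1 each) → the complex ion is 2+.
Ligand charges: 1×bipy neutral; 1×NO3 = -1; 2×CN = -2; 1×H2O neutral; sum -3.
Nb + (-3) = 2+ ⇒ Nb is +5.

+5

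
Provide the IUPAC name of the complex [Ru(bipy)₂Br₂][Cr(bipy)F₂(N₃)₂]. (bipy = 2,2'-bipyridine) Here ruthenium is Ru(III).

bis(2,2'-bipyridine)dibromoruthenium(III) diazido(2,2'-bipyridine)difluorochromate(III)

Both ions are complex: the cation is named first with the plain metal name, the anion second with the -ate form; each ion's ligands are alphabetised independently.
Ru is given as +3; the cation's ligand charges sum to -2, so the complex cation is 1+.
A 1:1 salt means the anion carries the equal and opposite charge, 1−.
Anion: ligand charges sum to -4; for the ion to be 1−, Cr = +3.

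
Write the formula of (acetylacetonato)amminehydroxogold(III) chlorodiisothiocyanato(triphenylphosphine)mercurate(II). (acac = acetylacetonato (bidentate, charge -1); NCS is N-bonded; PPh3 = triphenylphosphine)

[Au(acac)(NH3)(OH)][HgCl(NCS)2(PPh3)]

Cation [Au…]: ligand charges -2, Au(III) ⇒ ion charge 1+.
Anion [Hg…]: ligand charges -3, Hg(II) ⇒ ion charge 1−.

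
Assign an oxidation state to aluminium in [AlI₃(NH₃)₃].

+3

No counter-ion: the bracketed complex is neutral.
Ligand charges: 3×I = -3; 3×NH3 neutral; sum -3.
Al + (-3) = 0 ⇒ Al is +3.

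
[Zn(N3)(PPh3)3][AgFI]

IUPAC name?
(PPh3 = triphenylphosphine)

azidotris(triphenylphosphine)zinc(II) fluoroiodoargentate(I)

Zinc is always +2 in its complexes; the cation's ligand charges sum to -1, so the complex cation is 1+.
A 1:1 salt means the anion carries the equal and opposite charge, 1−.
Anion: ligand charges sum to -2; for the ion to be 1−, Ag = +1.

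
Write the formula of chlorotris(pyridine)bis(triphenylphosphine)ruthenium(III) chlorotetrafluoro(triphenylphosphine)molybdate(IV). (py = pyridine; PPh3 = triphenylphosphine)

Cation [Ru…]: ligand charges -1, Ru(III) ⇒ ion charge 2+.
Anion [Mo…]: ligand charges -5, Mo(IV) ⇒ ion charge 1−.
One 2+ cation requires 2 of the 1− anion.

[RuCl(PPh3)2(py)3][MoClF4(PPh3)]2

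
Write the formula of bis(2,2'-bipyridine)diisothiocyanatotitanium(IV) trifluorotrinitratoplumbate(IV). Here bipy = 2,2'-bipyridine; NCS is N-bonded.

[Ti(bipy)2(NCS)2][PbF3(NO3)3]

Cation [Ti…]: ligand charges -2, Ti(IV) ⇒ ion charge 2+.
Anion [Pb…]: ligand charges -6, Pb(IV) ⇒ ion charge 2−.
One 2+ cation balances one 2− anion.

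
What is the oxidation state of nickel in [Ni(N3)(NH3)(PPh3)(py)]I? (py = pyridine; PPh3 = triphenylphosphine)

+2

1 iodide outside the brackets (-1 each) → the complex ion is 1+.
Ligand charges: 1×py neutral; 1×PPh3 neutral; 1×N3 = -1; 1×NH3 neutral; sum -1.
Ni + (-1) = 1+ ⇒ Ni is +2.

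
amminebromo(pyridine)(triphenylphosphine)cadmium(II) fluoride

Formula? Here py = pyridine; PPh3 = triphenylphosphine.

Ligands: 1 ammine (NH3, neutral), 1 pyridine (py, neutral), 1 triphenylphosphine (PPh3, neutral), 1 bromo (Br, -1). Ligand charge sum = -1.
With Cd in oxidation state +2, the complex ion is [Cd...]^1+.
Charge balance with fluoride (-1) requires 1 complex ion per 1 fluoride.

[CdBr(NH3)(PPh3)(py)]F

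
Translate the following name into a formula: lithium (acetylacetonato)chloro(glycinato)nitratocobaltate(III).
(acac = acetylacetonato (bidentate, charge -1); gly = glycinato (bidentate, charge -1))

Li[Co(acac)Cl(gly)(NO3)]

Ligands: 1 acetylacetonato (acac, -1), 1 chloro (Cl, -1), 1 glycinato (gly, -1), 1 nitrato (NO3, -1). Ligand charge sum = -4.
Charge balance with lithium (+1) requires 1 complex ion per 1 lithium.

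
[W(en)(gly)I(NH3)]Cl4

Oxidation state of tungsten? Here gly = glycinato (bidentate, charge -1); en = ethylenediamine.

+6

4 chloride outside the brackets (-1 each) → the complex ion is 4+.
Ligand charges: 1×gly = -1; 1×en neutral; 1×I = -1; 1×NH3 neutral; sum -2.
W + (-2) = 4+ ⇒ W is +6.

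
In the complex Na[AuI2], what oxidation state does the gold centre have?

+1

1 sodium outside the brackets (+1 each) → the complex ion is 1−.
Ligand charges: 2×I = -2; sum -2.
Au + (-2) = 1− ⇒ Au is +1.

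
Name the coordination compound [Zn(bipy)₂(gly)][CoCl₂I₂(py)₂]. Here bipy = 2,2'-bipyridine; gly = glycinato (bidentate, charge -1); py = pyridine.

bis(2,2'-bipyridine)(glycinato)zinc(II) dichlorodiiodobis(pyridine)cobaltate(III)

Zinc is always +2 in its complexes; the cation's ligand charges sum to -1, so the complex cation is 1+.
A 1:1 salt means the anion carries the equal and opposite charge, 1−.
Anion: ligand charges sum to -4; for the ion to be 1−, Co = +3.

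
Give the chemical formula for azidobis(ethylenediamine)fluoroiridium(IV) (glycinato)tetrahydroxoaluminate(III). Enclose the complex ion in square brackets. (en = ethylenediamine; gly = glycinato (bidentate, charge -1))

Cation [Ir…]: ligand charges -2, Ir(IV) ⇒ ion charge 2+.
Anion [Al…]: ligand charges -5, Al(III) ⇒ ion charge 2−.

[Ir(en)2F(N3)][Al(gly)(OH)4]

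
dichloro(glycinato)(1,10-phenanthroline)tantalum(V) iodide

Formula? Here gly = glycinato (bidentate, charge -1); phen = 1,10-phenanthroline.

Ligands: 1 glycinato (gly, -1), 2 chloro (Cl, -1), 1 1,10-phenanthroline (phen, neutral). Ligand charge sum = -3.
With Ta in oxidation state +5, the complex ion is [Ta...]^2+.
Charge balance with iodide (-1) requires 1 complex ion per 2 iodide.

[TaCl2(gly)(phen)]I2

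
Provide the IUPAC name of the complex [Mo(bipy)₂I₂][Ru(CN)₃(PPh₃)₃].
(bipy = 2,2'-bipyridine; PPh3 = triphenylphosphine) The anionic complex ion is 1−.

Both ions are complex: the cation is named first with the plain metal name, the anion second with the -ate form; each ion's ligands are alphabetised independently.
The complex anion is given as 1−; its ligand charges sum to -3, so Ru = +2.
A 1:1 salt means the cation carries the equal and opposite charge, 1+.
Cation: ligand charges sum to -2; for the ion to be 1+, Mo = +3.

bis(2,2'-bipyridine)diiodomolybdenum(III) tricyanotris(triphenylphosphine)ruthenate(II)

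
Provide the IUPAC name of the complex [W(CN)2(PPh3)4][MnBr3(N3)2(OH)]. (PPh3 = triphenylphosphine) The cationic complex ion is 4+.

The complex cation is given as 4+; its ligand charges sum to -2, so W = +6.
A 1:1 salt means the anion carries the equal and opposite charge, 4−.
Anion: ligand charges sum to -6; for the ion to be 4−, Mn = +2.

dicyanotetrakis(triphenylphosphine)tungsten(VI) diazidotribromohydroxomanganate(II)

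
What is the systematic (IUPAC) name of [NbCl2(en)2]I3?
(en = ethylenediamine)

dichlorobis(ethylenediamine)niobium(V) iodide

The 3 iodide counter-ions carry a total charge of -3, so each complex ion is 3+.
Ligand charges: 2×ethylenediamine (neutral), 2×chloro (-1 each); total -2. So Nb + (-2) = 3+, giving Nb = +5.
Ligands are named alphabetically: chloro before ethylenediamine.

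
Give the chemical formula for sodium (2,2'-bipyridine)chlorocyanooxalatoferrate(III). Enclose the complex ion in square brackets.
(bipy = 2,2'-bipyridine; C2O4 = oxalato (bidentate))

Ligands: 1 2,2'-bipyridine (bipy, neutral), 1 cyano (CN, -1), 1 chloro (Cl, -1), 1 oxalato (C2O4, -2). Ligand charge sum = -4.
With Fe in oxidation state +3, the complex ion is [Fe...]^1−.
Charge balance with sodium (+1) requires 1 complex ion per 1 sodium.

Na[Fe(bipy)(C2O4)Cl(CN)]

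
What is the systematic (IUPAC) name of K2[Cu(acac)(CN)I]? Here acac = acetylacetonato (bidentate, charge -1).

potassium (acetylacetonato)cyanoiodocuprate(I)

The 2 potassium counter-ions carry a total charge of +2, so each complex ion is 2−.
Ligand charges: 1×iodo (-1 each), 1×acetylacetonato (-1 each), 1×cyano (-1 each); total -3. So Cu + (-3) = 2−, giving Cu = +1.
Ligands are named alphabetically: acetylacetonato before cyano before iodo.
The complex ion is anionic, so copper takes the -ate form cuprate(I).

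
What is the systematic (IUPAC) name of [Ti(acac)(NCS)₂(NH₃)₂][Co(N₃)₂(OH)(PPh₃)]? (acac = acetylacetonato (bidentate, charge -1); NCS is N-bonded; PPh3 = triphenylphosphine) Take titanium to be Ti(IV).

(acetylacetonato)diamminediisothiocyanatotitanium(IV) diazidohydroxo(triphenylphosphine)cobaltate(II)

Both ions are complex: the cation is named first with the plain metal name, the anion second with the -ate form; each ion's ligands are alphabetised independently.
Ti is given as +4; the cation's ligand charges sum to -3, so the complex cation is 1+.
A 1:1 salt means the anion carries the equal and opposite charge, 1−.
Anion: ligand charges sum to -3; for the ion to be 1−, Co = +2.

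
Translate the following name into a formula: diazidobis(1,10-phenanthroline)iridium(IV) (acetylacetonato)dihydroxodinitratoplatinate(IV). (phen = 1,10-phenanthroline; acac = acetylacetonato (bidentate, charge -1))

[Ir(N3)2(phen)2][Pt(acac)(NO3)2(OH)2]2

Cation [Ir…]: ligand charges -2, Ir(IV) ⇒ ion charge 2+.
Anion [Pt…]: ligand charges -5, Pt(IV) ⇒ ion charge 1−.
One 2+ cation requires 2 of the 1− anion.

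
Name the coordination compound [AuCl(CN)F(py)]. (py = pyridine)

chlorocyanofluoro(pyridine)gold(III)

There is no counter-ion, so the complex is neutral overall.
Ligand charges: 1×fluoro (-1 each), 1×cyano (-1 each), 1×chloro (-1 each), 1×pyridine (neutral); total -3. So Au + (-3) = 0, giving Au = +3.
Ligands are named alphabetically: chloro before cyano before fluoro before pyridine.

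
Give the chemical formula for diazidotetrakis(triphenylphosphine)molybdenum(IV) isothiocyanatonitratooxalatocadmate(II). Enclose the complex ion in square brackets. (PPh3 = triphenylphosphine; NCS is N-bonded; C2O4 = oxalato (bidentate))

[Mo(N3)2(PPh3)4][Cd(C2O4)(NCS)(NO3)]

Cation [Mo…]: ligand charges -2, Mo(IV) ⇒ ion charge 2+.
Anion [Cd…]: ligand charges -4, Cd(II) ⇒ ion charge 2−.
One 2+ cation balances one 2− anion.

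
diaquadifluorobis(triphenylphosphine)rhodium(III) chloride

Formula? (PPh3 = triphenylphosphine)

Ligands: 2 triphenylphosphine (PPh3, neutral), 2 fluoro (F, -1), 2 aqua (H2O, neutral). Ligand charge sum = -2.
With Rh in oxidation state +3, the complex ion is [Rh...]^1+.
Charge balance with chloride (-1) requires 1 complex ion per 1 chloride.

[RhF2(H2O)2(PPh3)2]Cl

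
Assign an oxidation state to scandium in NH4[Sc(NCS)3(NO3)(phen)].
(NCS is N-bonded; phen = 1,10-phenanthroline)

+3

1 ammonium outside the brackets (+1 each) → the complex ion is 1−.
Ligand charges: 3×NCS = -3; 1×phen neutral; 1×NO3 = -1; sum -4.
Sc + (-4) = 1− ⇒ Sc is +3.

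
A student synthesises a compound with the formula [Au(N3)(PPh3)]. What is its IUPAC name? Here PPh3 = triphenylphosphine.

azido(triphenylphosphine)gold(I)

There is no counter-ion, so the complex is neutral overall.
Ligand charges: 1×azido (-1 each), 1×triphenylphosphine (neutral); total -1. So Au + (-1) = 0, giving Au = +1.
Ligands are named alphabetically: azido before triphenylphosphine.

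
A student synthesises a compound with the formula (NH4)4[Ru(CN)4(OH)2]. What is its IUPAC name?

ammonium tetracyanodihydroxoruthenate(II)

The 4 ammonium counter-ions carry a total charge of +4, so each complex ion is 4−.
Ligand charges: 2×hydroxo (-1 each), 4×cyano (-1 each); total -6. So Ru + (-6) = 4−, giving Ru = +2.
The complex ion is anionic, so ruthenium takes the -ate form ruthenate(II).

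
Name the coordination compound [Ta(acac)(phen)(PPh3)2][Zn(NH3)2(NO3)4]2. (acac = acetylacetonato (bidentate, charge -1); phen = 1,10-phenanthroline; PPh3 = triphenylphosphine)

Both ions are complex: the cation is named first with the plain metal name, the anion second with the -ate form; each ion's ligands are alphabetised independently.
Zinc is always +2 in its complexes; the anion's ligand charges sum to -4, so the complex anion is 2−.
With 2 anions per cation, the cation must be 2×2 = 4+.
Cation: ligand charges sum to -1; for the ion to be 4+, Ta = +5.

(acetylacetonato)(1,10-phenanthroline)bis(triphenylphosphine)tantalum(V) diamminetetranitratozincate(II)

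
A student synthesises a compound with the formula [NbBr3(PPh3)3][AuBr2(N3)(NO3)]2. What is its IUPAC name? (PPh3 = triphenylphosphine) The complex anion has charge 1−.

Both ions are complex: the cation is named first with the plain metal name, the anion second with the -ate form; each ion's ligands are alphabetised independently.
The complex anion is given as 1−; its ligand charges sum to -4, so Au = +3.
With 2 anions per cation, the cation must be 2×1 = 2+.
Cation: ligand charges sum to -3; for the ion to be 2+, Nb = +5.

tribromotris(triphenylphosphine)niobium(V) azidodibromonitratoaurate(III)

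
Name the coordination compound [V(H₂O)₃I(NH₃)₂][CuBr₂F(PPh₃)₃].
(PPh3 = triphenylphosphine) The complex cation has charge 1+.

Both ions are complex: the cation is named first with the plain metal name, the anion second with the -ate form; each ion's ligands are alphabetised independently.
The complex cation is given as 1+; its ligand charges sum to -1, so V = +2.
A 1:1 salt means the anion carries the equal and opposite charge, 1−.
Anion: ligand charges sum to -3; for the ion to be 1−, Cu = +2.

diamminetriaquaiodovanadium(II) dibromofluorotris(triphenylphosphine)cuprate(II)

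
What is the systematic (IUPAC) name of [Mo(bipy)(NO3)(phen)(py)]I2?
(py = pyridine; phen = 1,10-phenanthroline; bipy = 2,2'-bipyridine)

The 2 iodide counter-ions carry a total charge of -2, so each complex ion is 2+.
Ligand charges: 1×nitrato (-1 each), 1×pyridine (neutral), 1×1,10-phenanthroline (neutral), 1×2,2'-bipyridine (neutral); total -1. So Mo + (-1) = 2+, giving Mo = +3.
Ligands are named alphabetically: bipyridine before nitrato before phenanthroline before pyridine.

(2,2'-bipyridine)nitrato(1,10-phenanthroline)(pyridine)molybdenum(III) iodide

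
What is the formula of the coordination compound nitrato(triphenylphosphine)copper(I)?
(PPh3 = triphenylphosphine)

[Cu(NO3)(PPh3)]

Ligands: 1 triphenylphosphine (PPh3, neutral), 1 nitrato (NO3, -1). Ligand charge sum = -1.
With Cu in oxidation state +1, the complex ion is [Cu...].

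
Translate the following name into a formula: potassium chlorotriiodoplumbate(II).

K2[PbClI3]

Ligands: 3 iodo (I, -1), 1 chloro (Cl, -1). Ligand charge sum = -4.
With Pb in oxidation state +2, the complex ion is [Pb...]^2−.
Charge balance with potassium (+1) requires 1 complex ion per 2 potassium.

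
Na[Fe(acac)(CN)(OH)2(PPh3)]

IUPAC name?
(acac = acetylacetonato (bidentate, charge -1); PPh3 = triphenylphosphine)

The 1 sodium counter-ion carries a total charge of +1, so each complex ion is 1−.
Ligand charges: 1×acetylacetonato (-1 each), 1×cyano (-1 each), 2×hydroxo (-1 each), 1×triphenylphosphine (neutral); total -4. So Fe + (-4) = 1−, giving Fe = +3.
The complex ion is anionic, so iron takes the -ate form ferrate(III).

sodium (acetylacetonato)cyanodihydroxo(triphenylphosphine)ferrate(III)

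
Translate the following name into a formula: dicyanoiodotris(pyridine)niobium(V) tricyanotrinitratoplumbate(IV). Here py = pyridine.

Cation [Nb…]: ligand charges -3, Nb(V) ⇒ ion charge 2+.
Anion [Pb…]: ligand charges -6, Pb(IV) ⇒ ion charge 2−.

[Nb(CN)2I(py)3][Pb(CN)3(NO3)3]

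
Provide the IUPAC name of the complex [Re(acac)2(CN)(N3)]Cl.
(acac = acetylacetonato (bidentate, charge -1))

The 1 chloride counter-ion carries a total charge of -1, so each complex ion is 1+.
Ligand charges: 1×azido (-1 each), 1×cyano (-1 each), 2×acetylacetonato (-1 each); total -4. So Re + (-4) = 1+, giving Re = +5.
Ligands are named alphabetically: acetylacetonato before azido before cyano.

bis(acetylacetonato)azidocyanorhenium(V) chloride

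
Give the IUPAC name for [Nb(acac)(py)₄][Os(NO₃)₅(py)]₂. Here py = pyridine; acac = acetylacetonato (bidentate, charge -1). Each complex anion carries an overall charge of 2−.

The complex anion is given as 2−; its ligand charges sum to -5, so Os = +3.
With 2 anions per cation, the cation must be 2×2 = 4+.
Cation: ligand charges sum to -1; for the ion to be 4+, Nb = +5.

(acetylacetonato)tetrakis(pyridine)niobium(V) pentanitrato(pyridine)osmate(III)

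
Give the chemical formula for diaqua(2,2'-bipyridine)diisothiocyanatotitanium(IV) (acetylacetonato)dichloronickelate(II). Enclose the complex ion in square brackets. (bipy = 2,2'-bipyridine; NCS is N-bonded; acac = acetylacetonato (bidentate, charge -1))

Cation [Ti…]: ligand charges -2, Ti(IV) ⇒ ion charge 2+.
Anion [Ni…]: ligand charges -3, Ni(II) ⇒ ion charge 1−.
One 2+ cation requires 2 of the 1− anion.

[Ti(bipy)(H2O)2(NCS)2][Ni(acac)Cl2]2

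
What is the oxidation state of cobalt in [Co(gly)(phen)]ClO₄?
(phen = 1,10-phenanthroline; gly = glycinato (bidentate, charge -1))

1 perchlorate outside the brackets (-1 each) → the complex ion is 1+.
Ligand charges: 1×phen neutral; 1×gly = -1; sum -1.
Co + (-1) = 1+ ⇒ Co is +2.

+2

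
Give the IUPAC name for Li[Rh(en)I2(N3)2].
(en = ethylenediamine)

lithium diazido(ethylenediamine)diiodorhodate(III)

The 1 lithium counter-ion carries a total charge of +1, so each complex ion is 1−.
Ligand charges: 2×azido (-1 each), 1×ethylenediamine (neutral), 2×iodo (-1 each); total -4. So Rh + (-4) = 1−, giving Rh = +3.
Ligands are named alphabetically: azido before ethylenediamine before iodo.
The complex ion is anionic, so rhodium takes the -ate form rhodate(III).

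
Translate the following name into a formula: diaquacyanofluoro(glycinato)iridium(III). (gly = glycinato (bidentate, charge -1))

[Ir(CN)F(gly)(H2O)2]

Ligands: 1 glycinato (gly, -1), 1 fluoro (F, -1), 2 aqua (H2O, neutral), 1 cyano (CN, -1). Ligand charge sum = -3.
With Ir in oxidation state +3, the complex ion is [Ir...].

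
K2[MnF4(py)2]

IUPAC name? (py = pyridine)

potassium tetrafluorobis(pyridine)manganate(II)

The 2 potassium counter-ions carry a total charge of +2, so each complex ion is 2−.
Ligand charges: 2×pyridine (neutral), 4×fluoro (-1 each); total -4. So Mn + (-4) = 2−, giving Mn = +2.
Ligands are named alphabetically: fluoro before pyridine.
The complex ion is anionic, so manganese takes the -ate form manganate(II).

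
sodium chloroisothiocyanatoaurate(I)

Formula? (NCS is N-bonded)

Ligands: 1 isothiocyanato (NCS, -1), 1 chloro (Cl, -1). Ligand charge sum = -2.
With Au in oxidation state +1, the complex ion is [Au...]^1−.
Charge balance with sodium (+1) requires 1 complex ion per 1 sodium.

Na[AuCl(NCS)]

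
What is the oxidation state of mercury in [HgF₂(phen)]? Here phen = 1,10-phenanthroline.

+2

No counter-ion: the bracketed complex is neutral.
Ligand charges: 2×F = -2; 1×phen neutral; sum -2.
Hg + (-2) = 0 ⇒ Hg is +2.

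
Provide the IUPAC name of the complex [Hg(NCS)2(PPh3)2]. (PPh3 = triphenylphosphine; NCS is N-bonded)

diisothiocyanatobis(triphenylphosphine)mercury(II)

There is no counter-ion, so the complex is neutral overall.
Ligand charges: 2×triphenylphosphine (neutral), 2×isothiocyanato (-1 each); total -2. So Hg + (-2) = 0, giving Hg = +2.
Ligands are named alphabetically: isothiocyanato before triphenylphosphine.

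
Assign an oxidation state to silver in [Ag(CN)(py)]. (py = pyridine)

+1

No counter-ion: the bracketed complex is neutral.
Ligand charges: 1×CN = -1; 1×py neutral; sum -1.
Ag + (-1) = 0 ⇒ Ag is +1.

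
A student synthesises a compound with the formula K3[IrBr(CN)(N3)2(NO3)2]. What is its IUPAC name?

potassium diazidobromocyanodinitratoiridate(III)

The 3 potassium counter-ions carry a total charge of +3, so each complex ion is 3−.
Ligand charges: 1×cyano (-1 each), 2×nitrato (-1 each), 1×bromo (-1 each), 2×azido (-1 each); total -6. So Ir + (-6) = 3−, giving Ir = +3.
The complex ion is anionic, so iridium takes the -ate form iridate(III).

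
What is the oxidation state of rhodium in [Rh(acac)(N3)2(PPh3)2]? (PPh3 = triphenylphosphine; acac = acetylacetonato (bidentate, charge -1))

+3

No counter-ion: the bracketed complex is neutral.
Ligand charges: 2×PPh3 neutral; 1×acac = -1; 2×N3 = -2; sum -3.
Rh + (-3) = 0 ⇒ Rh is +3.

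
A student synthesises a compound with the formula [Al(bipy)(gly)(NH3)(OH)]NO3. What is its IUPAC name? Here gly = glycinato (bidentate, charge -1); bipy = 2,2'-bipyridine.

The 1 nitrate counter-ion carries a total charge of -1, so each complex ion is 1+.
Ligand charges: 1×ammine (neutral), 1×glycinato (-1 each), 1×2,2'-bipyridine (neutral), 1×hydroxo (-1 each); total -2. So Al + (-2) = 1+, giving Al = +3.
Ligands are named alphabetically: ammine before bipyridine before glycinato before hydroxo.

ammine(2,2'-bipyridine)(glycinato)hydroxoaluminium(III) nitrate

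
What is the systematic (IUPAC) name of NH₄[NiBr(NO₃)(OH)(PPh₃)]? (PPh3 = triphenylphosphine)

The 1 ammonium counter-ion carries a total charge of +1, so each complex ion is 1−.
Ligand charges: 1×nitrato (-1 each), 1×triphenylphosphine (neutral), 1×bromo (-1 each), 1×hydroxo (-1 each); total -3. So Ni + (-3) = 1−, giving Ni = +2.
Ligands are named alphabetically: bromo before hydroxo before nitrato before triphenylphosphine.
The complex ion is anionic, so nickel takes the -ate form nickelate(II).

ammonium bromohydroxonitrato(triphenylphosphine)nickelate(II)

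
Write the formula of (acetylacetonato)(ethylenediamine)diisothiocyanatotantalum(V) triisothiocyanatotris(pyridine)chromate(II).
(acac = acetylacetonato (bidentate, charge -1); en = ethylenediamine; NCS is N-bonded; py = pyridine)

[Ta(acac)(en)(NCS)2][Cr(NCS)3(py)3]2

Cation [Ta…]: ligand charges -3, Ta(V) ⇒ ion charge 2+.
Anion [Cr…]: ligand charges -3, Cr(II) ⇒ ion charge 1−.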